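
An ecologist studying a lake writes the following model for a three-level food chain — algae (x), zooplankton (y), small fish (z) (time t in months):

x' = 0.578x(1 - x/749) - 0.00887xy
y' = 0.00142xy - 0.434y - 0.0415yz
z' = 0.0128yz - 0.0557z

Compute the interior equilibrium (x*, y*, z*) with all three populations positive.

x* ≈ 699, y* ≈ 4.35, z* ≈ 13.5

From dz/dt = 0: 0.0128y* = 0.0557, so y* = 4.35.
From dx/dt = 0: 0.578(1 - x*/749) = 0.00887·4.35, giving x* = 749·(1 - 0.0668) = 699.
From dy/dt = 0: 0.00142·699 - 0.434 = 0.0415z*, so z* = 0.559/0.0415 = 13.5.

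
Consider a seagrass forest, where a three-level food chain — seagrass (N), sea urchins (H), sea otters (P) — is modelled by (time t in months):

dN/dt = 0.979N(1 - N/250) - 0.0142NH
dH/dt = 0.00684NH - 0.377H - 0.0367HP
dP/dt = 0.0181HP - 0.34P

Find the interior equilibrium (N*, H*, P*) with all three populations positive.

N* ≈ 182, H* ≈ 18.8, P* ≈ 23.6

From dP/dt = 0: 0.0181H* = 0.34, so H* = 18.8.
From dN/dt = 0: 0.979(1 - N*/250) = 0.0142·18.8, giving N* = 250·(1 - 0.272) = 182.
From dH/dt = 0: 0.00684·182 - 0.377 = 0.0367P*, so P* = 0.867/0.0367 = 23.6.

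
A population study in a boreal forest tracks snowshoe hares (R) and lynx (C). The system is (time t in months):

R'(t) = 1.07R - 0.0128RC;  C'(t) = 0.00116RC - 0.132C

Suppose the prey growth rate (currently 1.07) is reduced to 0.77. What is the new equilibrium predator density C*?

At the interior fixed point, setting dR/dt = 0 with R > 0 fixes C* = (prey growth rate)/(RC coefficient) — independent of the other coefficients.
With the change, C* = 0.77/0.0128 = 60.2; it falls from 83.6.

C* ≈ 60.2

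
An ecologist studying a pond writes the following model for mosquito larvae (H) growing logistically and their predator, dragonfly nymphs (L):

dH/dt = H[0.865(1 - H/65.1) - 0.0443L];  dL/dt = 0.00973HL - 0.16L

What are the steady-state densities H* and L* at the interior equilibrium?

H* ≈ 16.4, L* ≈ 14.6

From dL/dt = 0 with L > 0: 0.00973H* = 0.16, so H* = 16.4.
Substitute into dH/dt = 0: 0.865(1 - 16.4/65.1) = 0.0443L*.
The bracket is 0.747, giving L* = 0.647/0.0443 = 14.6.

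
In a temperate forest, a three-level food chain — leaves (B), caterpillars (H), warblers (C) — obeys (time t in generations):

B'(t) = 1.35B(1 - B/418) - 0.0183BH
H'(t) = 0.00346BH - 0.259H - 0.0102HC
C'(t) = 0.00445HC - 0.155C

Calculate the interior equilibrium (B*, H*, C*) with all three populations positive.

B* ≈ 221, H* ≈ 34.8, C* ≈ 49.5

From dC/dt = 0: 0.00445H* = 0.155, so H* = 34.8.
From dB/dt = 0: 1.35(1 - B*/418) = 0.0183·34.8, giving B* = 418·(1 - 0.472) = 221.
From dH/dt = 0: 0.00346·221 - 0.259 = 0.0102C*, so C* = 0.504/0.0102 = 49.5.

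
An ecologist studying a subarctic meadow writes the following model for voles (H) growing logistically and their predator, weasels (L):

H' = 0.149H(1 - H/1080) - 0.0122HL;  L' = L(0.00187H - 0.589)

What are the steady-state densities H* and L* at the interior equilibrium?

H* ≈ 315, L* ≈ 8.65

From dL/dt = 0 with L > 0: 0.00187H* = 0.589, so H* = 315.
Substitute into dH/dt = 0: 0.149(1 - 315/1080) = 0.0122L*.
The bracket is 0.708, giving L* = 0.106/0.0122 = 8.65.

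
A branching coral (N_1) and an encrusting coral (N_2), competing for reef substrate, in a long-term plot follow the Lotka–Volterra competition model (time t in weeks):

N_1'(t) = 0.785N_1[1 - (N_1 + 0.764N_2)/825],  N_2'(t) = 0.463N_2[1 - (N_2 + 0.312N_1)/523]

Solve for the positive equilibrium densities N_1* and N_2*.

Setting both brackets to zero gives the nullclines N_1 + 0.764N_2 = 825 and 0.312N_1 + N_2 = 523.
Substituting N_2 = 523 - 0.312N_1 into the first: N_1(1 - 0.764·0.312) = 825 - 0.764·523.
So N_1* = 425/0.762 = 559, and then N_2* = 523 - 0.312·559 = 349.

N_1* ≈ 559, N_2* ≈ 349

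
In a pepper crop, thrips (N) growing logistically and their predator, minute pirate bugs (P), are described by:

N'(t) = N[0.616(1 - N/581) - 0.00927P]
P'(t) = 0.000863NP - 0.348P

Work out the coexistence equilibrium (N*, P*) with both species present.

From dP/dt = 0 with P > 0: 0.000863N* = 0.348, so N* = 403.
Substitute into dN/dt = 0: 0.616(1 - 403/581) = 0.00927P*.
The bracket is 0.306, giving P* = 0.188/0.00927 = 20.3.

N* ≈ 403, P* ≈ 20.3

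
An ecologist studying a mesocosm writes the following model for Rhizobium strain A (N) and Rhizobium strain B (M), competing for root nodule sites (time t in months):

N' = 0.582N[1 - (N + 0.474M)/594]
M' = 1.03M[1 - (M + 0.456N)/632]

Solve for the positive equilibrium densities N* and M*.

Setting both brackets to zero gives the nullclines N + 0.474M = 594 and 0.456N + M = 632.
Substituting M = 632 - 0.456N into the first: N(1 - 0.474·0.456) = 594 - 0.474·632.
So N* = 294/0.784 = 376, and then M* = 632 - 0.456·376 = 461.

N* ≈ 376, M* ≈ 461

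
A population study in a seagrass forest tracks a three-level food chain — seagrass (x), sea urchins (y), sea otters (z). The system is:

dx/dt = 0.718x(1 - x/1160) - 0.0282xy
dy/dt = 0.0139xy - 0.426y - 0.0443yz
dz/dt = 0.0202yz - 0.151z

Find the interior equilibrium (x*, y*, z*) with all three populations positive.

x* ≈ 819, y* ≈ 7.48, z* ≈ 247

From dz/dt = 0: 0.0202y* = 0.151, so y* = 7.48.
From dx/dt = 0: 0.718(1 - x*/1160) = 0.0282·7.48, giving x* = 1160·(1 - 0.294) = 819.
From dy/dt = 0: 0.0139·819 - 0.426 = 0.0443z*, so z* = 11/0.0443 = 247.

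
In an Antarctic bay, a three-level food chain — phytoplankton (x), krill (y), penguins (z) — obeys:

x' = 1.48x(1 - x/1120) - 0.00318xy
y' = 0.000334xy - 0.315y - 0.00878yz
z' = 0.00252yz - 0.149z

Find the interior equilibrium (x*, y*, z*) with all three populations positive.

x* ≈ 978, y* ≈ 59.1, z* ≈ 1.32

From dz/dt = 0: 0.00252y* = 0.149, so y* = 59.1.
From dx/dt = 0: 1.48(1 - x*/1120) = 0.00318·59.1, giving x* = 1120·(1 - 0.127) = 978.
From dy/dt = 0: 0.000334·978 - 0.315 = 0.00878z*, so z* = 0.0116/0.00878 = 1.32.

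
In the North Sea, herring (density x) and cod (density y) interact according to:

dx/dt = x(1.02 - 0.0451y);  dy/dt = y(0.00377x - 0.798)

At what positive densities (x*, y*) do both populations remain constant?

Set dy/dt = 0 with y > 0: 0.00377x - 0.798 = 0, so x* = 0.798/0.00377 = 212.
Set dx/dt = 0 with x > 0: 1.02 - 0.0451y = 0, so y* = 1.02/0.0451 = 22.6.

x* ≈ 212, y* ≈ 22.6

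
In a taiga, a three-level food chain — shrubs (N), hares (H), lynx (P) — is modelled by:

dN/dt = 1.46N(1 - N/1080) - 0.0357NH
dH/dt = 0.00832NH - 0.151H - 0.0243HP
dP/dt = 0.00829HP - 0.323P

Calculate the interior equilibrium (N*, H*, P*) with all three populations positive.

N* ≈ 51.1, H* ≈ 39, P* ≈ 11.3

From dP/dt = 0: 0.00829H* = 0.323, so H* = 39.
From dN/dt = 0: 1.46(1 - N*/1080) = 0.0357·39, giving N* = 1080·(1 - 0.953) = 51.1.
From dH/dt = 0: 0.00832·51.1 - 0.151 = 0.0243P*, so P* = 0.274/0.0243 = 11.3.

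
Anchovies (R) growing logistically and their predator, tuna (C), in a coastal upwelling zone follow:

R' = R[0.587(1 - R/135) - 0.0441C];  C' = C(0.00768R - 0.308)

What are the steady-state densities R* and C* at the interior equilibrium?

From dC/dt = 0 with C > 0: 0.00768R* = 0.308, so R* = 40.1.
Substitute into dR/dt = 0: 0.587(1 - 40.1/135) = 0.0441C*.
The bracket is 0.703, giving C* = 0.413/0.0441 = 9.36.

R* ≈ 40.1, C* ≈ 9.36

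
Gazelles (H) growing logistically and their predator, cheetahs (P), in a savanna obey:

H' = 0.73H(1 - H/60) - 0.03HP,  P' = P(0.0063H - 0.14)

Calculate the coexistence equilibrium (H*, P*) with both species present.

From dP/dt = 0 with P > 0: 0.0063H* = 0.14, so H* = 22.2.
Substitute into dH/dt = 0: 0.73(1 - 22.2/60) = 0.03P*.
The bracket is 0.63, giving P* = 0.46/0.03 = 15.3.

H* ≈ 22.2, P* ≈ 15.3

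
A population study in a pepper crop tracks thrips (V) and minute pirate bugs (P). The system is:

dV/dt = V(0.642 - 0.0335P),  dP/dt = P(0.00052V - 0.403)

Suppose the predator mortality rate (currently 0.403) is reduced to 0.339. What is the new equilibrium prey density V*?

V* ≈ 652

At the interior fixed point, setting dP/dt = 0 with P > 0 fixes V* = (predator death rate)/(VP coefficient) — independent of the other coefficients.
With the change, V* = 0.339/0.00052 = 652; it falls from 775.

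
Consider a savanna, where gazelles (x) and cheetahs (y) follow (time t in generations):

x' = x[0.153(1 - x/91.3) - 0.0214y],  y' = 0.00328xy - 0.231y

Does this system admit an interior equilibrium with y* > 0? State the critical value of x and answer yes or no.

The predator equation gives dy/dt > 0 only when x > 0.231/0.00328 = 70.4.
Without the predator, x → K = 91.3. Since 91.3 > 70.4, the predator can invade and persist.

Threshold x = 70.4; K > 70.4, so yes, the predator persists.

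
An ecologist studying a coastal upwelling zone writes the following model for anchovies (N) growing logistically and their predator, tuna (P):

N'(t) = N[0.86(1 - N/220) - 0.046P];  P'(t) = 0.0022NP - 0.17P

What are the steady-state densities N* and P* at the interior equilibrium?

N* ≈ 77.3, P* ≈ 12.1

From dP/dt = 0 with P > 0: 0.0022N* = 0.17, so N* = 77.3.
Substitute into dN/dt = 0: 0.86(1 - 77.3/220) = 0.046P*.
The bracket is 0.649, giving P* = 0.558/0.046 = 12.1.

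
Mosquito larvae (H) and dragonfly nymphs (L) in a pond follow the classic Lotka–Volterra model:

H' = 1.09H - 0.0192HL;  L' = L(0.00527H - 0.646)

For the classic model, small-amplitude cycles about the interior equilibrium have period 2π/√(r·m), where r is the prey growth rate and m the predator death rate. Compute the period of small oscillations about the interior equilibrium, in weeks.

Here r = 1.09 and m = 0.646, so r·m = 0.704.
ω = √0.704 = 0.839 per week, hence T = 2π/ω ≈ 7.49 weeks.

T ≈ 7.49 weeks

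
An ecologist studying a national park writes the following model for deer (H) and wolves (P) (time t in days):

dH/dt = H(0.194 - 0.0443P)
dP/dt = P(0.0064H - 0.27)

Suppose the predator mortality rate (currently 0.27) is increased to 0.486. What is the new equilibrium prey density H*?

H* ≈ 75.9

At the interior fixed point, setting dP/dt = 0 with P > 0 fixes H* = (predator death rate)/(HP coefficient) — independent of the other coefficients.
With the change, H* = 0.486/0.0064 = 75.9; it rises from 42.2.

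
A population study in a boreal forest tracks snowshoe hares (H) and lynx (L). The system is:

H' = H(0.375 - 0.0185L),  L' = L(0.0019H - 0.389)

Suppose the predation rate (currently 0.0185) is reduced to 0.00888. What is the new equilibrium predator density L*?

At the interior fixed point, setting dH/dt = 0 with H > 0 fixes L* = (prey growth rate)/(HL coefficient) — independent of the other coefficients.
With the change, L* = 0.375/0.00888 = 42.2; it rises from 20.3.

L* ≈ 42.2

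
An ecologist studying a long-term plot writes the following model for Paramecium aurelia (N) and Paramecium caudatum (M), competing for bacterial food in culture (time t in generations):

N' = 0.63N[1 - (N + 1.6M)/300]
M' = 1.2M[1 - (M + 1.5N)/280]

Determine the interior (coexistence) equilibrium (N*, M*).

N* ≈ 106, M* ≈ 121

Setting both brackets to zero gives the nullclines N + 1.6M = 300 and 1.5N + M = 280.
Substituting M = 280 - 1.5N into the first: N(1 - 1.6·1.5) = 300 - 1.6·280.
So N* = -148/-1.4 = 106, and then M* = 280 - 1.5·106 = 121.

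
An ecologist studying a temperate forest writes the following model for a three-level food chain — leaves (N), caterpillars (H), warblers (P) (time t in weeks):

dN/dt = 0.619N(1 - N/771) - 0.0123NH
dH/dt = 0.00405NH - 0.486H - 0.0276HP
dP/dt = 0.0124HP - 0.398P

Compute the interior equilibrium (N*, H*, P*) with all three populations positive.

N* ≈ 279, H* ≈ 32.1, P* ≈ 23.4

From dP/dt = 0: 0.0124H* = 0.398, so H* = 32.1.
From dN/dt = 0: 0.619(1 - N*/771) = 0.0123·32.1, giving N* = 771·(1 - 0.638) = 279.
From dH/dt = 0: 0.00405·279 - 0.486 = 0.0276P*, so P* = 0.645/0.0276 = 23.4.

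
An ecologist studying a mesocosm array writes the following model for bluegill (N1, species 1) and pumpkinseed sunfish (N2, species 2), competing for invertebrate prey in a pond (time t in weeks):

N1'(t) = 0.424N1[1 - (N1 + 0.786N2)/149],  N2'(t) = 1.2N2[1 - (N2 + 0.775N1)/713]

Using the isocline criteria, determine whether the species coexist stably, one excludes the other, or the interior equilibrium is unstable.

species 2 excludes species 1

Compare the nullcline intercepts: K1/α12 = 149/0.786 = 190 < K2 = 713; K2/α21 = 713/0.775 = 920 > K1 = 149.
Since the inequalities point opposite ways, species 2 can invade but species 1 cannot.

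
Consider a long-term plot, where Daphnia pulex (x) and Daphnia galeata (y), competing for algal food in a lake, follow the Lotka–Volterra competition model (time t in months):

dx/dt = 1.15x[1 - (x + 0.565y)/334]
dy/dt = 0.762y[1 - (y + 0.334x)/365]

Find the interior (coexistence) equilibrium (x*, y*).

x* ≈ 157, y* ≈ 312

Setting both brackets to zero gives the nullclines x + 0.565y = 334 and 0.334x + y = 365.
Substituting y = 365 - 0.334x into the first: x(1 - 0.565·0.334) = 334 - 0.565·365.
So x* = 128/0.811 = 157, and then y* = 365 - 0.334·157 = 312.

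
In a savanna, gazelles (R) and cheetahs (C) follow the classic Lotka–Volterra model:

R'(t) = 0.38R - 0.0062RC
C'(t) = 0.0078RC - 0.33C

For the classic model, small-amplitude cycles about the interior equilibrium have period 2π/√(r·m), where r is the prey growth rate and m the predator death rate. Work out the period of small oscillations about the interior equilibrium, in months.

T ≈ 17.7 months

Here r = 0.38 and m = 0.33, so r·m = 0.125.
ω = √0.125 = 0.354 per month, hence T = 2π/ω ≈ 17.7 months.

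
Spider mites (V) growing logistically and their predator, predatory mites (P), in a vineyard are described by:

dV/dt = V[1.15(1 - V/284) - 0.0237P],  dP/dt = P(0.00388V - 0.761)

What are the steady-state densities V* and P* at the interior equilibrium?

V* ≈ 196, P* ≈ 15

From dP/dt = 0 with P > 0: 0.00388V* = 0.761, so V* = 196.
Substitute into dV/dt = 0: 1.15(1 - 196/284) = 0.0237P*.
The bracket is 0.309, giving P* = 0.356/0.0237 = 15.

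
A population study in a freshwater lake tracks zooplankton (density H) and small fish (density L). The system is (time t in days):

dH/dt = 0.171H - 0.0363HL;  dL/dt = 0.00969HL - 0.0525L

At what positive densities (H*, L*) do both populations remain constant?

H* ≈ 5.42, L* ≈ 4.71

Set dL/dt = 0 with L > 0: 0.00969H - 0.0525 = 0, so H* = 0.0525/0.00969 = 5.42.
Set dH/dt = 0 with H > 0: 0.171 - 0.0363L = 0, so L* = 0.171/0.0363 = 4.71.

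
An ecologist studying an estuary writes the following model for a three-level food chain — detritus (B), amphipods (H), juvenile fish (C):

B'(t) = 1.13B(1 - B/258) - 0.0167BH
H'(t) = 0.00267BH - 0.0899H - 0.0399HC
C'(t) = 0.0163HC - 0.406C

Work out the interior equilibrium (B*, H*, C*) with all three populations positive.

From dC/dt = 0: 0.0163H* = 0.406, so H* = 24.9.
From dB/dt = 0: 1.13(1 - B*/258) = 0.0167·24.9, giving B* = 258·(1 - 0.368) = 163.
From dH/dt = 0: 0.00267·163 - 0.0899 = 0.0399C*, so C* = 0.345/0.0399 = 8.66.

B* ≈ 163, H* ≈ 24.9, C* ≈ 8.66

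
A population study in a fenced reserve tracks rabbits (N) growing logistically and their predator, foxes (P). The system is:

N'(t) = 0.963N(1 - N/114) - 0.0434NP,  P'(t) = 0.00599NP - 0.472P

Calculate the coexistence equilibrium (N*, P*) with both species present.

From dP/dt = 0 with P > 0: 0.00599N* = 0.472, so N* = 78.8.
Substitute into dN/dt = 0: 0.963(1 - 78.8/114) = 0.0434P*.
The bracket is 0.309, giving P* = 0.297/0.0434 = 6.85.

N* ≈ 78.8, P* ≈ 6.85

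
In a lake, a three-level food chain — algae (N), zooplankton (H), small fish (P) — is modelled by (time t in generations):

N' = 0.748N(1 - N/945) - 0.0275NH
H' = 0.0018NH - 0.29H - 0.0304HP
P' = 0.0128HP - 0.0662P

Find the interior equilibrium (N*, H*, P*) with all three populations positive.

N* ≈ 765, H* ≈ 5.17, P* ≈ 35.8

From dP/dt = 0: 0.0128H* = 0.0662, so H* = 5.17.
From dN/dt = 0: 0.748(1 - N*/945) = 0.0275·5.17, giving N* = 945·(1 - 0.19) = 765.
From dH/dt = 0: 0.0018·765 - 0.29 = 0.0304P*, so P* = 1.09/0.0304 = 35.8.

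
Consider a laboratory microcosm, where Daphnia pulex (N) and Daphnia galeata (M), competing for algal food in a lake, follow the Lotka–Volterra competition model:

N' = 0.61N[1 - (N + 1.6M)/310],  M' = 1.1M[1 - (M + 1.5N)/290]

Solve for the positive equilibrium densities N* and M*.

N* ≈ 110, M* ≈ 125

Setting both brackets to zero gives the nullclines N + 1.6M = 310 and 1.5N + M = 290.
Substituting M = 290 - 1.5N into the first: N(1 - 1.6·1.5) = 310 - 1.6·290.
So N* = -154/-1.4 = 110, and then M* = 290 - 1.5·110 = 125.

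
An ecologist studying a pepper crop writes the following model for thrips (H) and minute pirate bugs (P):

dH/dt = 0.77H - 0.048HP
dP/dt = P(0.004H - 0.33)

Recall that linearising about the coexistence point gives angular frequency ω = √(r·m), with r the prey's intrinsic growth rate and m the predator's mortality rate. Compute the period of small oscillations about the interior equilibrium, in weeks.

Here r = 0.77 and m = 0.33, so r·m = 0.254.
ω = √0.254 = 0.504 per week, hence T = 2π/ω ≈ 12.5 weeks.

T ≈ 12.5 weeks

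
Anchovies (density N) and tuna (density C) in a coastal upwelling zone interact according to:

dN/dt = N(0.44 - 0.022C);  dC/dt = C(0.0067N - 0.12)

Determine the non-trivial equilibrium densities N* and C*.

N* ≈ 17.9, C* ≈ 20

Set dC/dt = 0 with C > 0: 0.0067N - 0.12 = 0, so N* = 0.12/0.0067 = 17.9.
Set dN/dt = 0 with N > 0: 0.44 - 0.022C = 0, so C* = 0.44/0.022 = 20.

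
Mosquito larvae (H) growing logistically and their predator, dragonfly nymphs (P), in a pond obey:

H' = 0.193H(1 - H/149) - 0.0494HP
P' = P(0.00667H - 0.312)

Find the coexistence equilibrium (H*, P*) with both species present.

From dP/dt = 0 with P > 0: 0.00667H* = 0.312, so H* = 46.8.
Substitute into dH/dt = 0: 0.193(1 - 46.8/149) = 0.0494P*.
The bracket is 0.686, giving P* = 0.132/0.0494 = 2.68.

H* ≈ 46.8, P* ≈ 2.68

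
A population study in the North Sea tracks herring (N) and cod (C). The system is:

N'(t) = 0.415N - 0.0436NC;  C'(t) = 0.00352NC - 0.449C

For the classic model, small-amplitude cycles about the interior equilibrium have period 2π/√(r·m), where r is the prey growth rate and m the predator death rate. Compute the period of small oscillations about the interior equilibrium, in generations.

T ≈ 14.6 generations

Here r = 0.415 and m = 0.449, so r·m = 0.186.
ω = √0.186 = 0.432 per generation, hence T = 2π/ω ≈ 14.6 generations.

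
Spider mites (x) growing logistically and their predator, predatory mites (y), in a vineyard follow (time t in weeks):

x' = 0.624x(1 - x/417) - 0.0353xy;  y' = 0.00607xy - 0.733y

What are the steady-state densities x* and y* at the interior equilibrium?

x* ≈ 121, y* ≈ 12.6

From dy/dt = 0 with y > 0: 0.00607x* = 0.733, so x* = 121.
Substitute into dx/dt = 0: 0.624(1 - 121/417) = 0.0353y*.
The bracket is 0.71, giving y* = 0.443/0.0353 = 12.6.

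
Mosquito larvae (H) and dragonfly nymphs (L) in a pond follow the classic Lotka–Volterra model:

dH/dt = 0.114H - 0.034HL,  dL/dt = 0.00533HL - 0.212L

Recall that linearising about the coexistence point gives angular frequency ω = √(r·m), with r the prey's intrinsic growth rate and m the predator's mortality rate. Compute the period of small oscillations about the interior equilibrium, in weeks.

Here r = 0.114 and m = 0.212, so r·m = 0.0242.
ω = √0.0242 = 0.155 per week, hence T = 2π/ω ≈ 40.4 weeks.

T ≈ 40.4 weeks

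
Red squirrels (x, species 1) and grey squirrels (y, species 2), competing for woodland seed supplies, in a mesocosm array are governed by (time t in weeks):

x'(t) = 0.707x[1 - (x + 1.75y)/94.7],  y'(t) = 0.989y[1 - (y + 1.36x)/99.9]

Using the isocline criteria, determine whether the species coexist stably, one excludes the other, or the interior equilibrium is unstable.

unstable coexistence (outcome depends on initial conditions)

Compare the nullcline intercepts: K1/α12 = 94.7/1.75 = 54.1 < K2 = 99.9; K2/α21 = 99.9/1.36 = 73.5 < K1 = 94.7.
Since both are reversed, neither can invade when rare; the interior point is a saddle.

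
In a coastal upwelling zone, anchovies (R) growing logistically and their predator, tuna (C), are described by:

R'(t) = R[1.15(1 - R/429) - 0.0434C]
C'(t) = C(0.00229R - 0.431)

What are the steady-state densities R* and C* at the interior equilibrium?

R* ≈ 188, C* ≈ 14.9

From dC/dt = 0 with C > 0: 0.00229R* = 0.431, so R* = 188.
Substitute into dR/dt = 0: 1.15(1 - 188/429) = 0.0434C*.
The bracket is 0.561, giving C* = 0.645/0.0434 = 14.9.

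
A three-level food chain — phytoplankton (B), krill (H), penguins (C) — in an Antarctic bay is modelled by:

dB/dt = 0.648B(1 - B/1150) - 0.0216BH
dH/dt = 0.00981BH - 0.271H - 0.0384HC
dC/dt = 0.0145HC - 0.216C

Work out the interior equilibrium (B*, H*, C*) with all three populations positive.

B* ≈ 579, H* ≈ 14.9, C* ≈ 141

From dC/dt = 0: 0.0145H* = 0.216, so H* = 14.9.
From dB/dt = 0: 0.648(1 - B*/1150) = 0.0216·14.9, giving B* = 1150·(1 - 0.497) = 579.
From dH/dt = 0: 0.00981·579 - 0.271 = 0.0384C*, so C* = 5.41/0.0384 = 141.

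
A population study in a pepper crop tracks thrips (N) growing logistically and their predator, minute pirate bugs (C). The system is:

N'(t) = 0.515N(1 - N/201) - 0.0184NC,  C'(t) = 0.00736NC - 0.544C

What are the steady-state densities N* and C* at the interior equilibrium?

N* ≈ 73.9, C* ≈ 17.7

From dC/dt = 0 with C > 0: 0.00736N* = 0.544, so N* = 73.9.
Substitute into dN/dt = 0: 0.515(1 - 73.9/201) = 0.0184C*.
The bracket is 0.632, giving C* = 0.326/0.0184 = 17.7.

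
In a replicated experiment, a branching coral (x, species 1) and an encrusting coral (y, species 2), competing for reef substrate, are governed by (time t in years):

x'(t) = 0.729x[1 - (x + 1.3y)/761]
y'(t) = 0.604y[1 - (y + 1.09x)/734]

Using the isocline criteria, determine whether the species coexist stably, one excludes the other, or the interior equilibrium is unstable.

Compare the nullcline intercepts: K1/α12 = 761/1.3 = 585 < K2 = 734; K2/α21 = 734/1.09 = 673 < K1 = 761.
Since both are reversed, neither can invade when rare; the interior point is a saddle.

unstable coexistence (outcome depends on initial conditions)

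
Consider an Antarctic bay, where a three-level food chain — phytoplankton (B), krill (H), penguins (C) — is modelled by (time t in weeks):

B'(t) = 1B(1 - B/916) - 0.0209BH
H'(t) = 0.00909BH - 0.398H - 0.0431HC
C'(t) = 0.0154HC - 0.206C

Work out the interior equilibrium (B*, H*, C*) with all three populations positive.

From dC/dt = 0: 0.0154H* = 0.206, so H* = 13.4.
From dB/dt = 0: 1(1 - B*/916) = 0.0209·13.4, giving B* = 916·(1 - 0.28) = 660.
From dH/dt = 0: 0.00909·660 - 0.398 = 0.0431C*, so C* = 5.6/0.0431 = 130.

B* ≈ 660, H* ≈ 13.4, C* ≈ 130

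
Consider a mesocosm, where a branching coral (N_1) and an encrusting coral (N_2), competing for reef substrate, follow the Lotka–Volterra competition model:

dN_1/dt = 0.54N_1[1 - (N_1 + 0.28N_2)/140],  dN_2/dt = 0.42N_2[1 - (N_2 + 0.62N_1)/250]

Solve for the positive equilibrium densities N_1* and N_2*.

N_1* ≈ 84.7, N_2* ≈ 197

Setting both brackets to zero gives the nullclines N_1 + 0.28N_2 = 140 and 0.62N_1 + N_2 = 250.
Substituting N_2 = 250 - 0.62N_1 into the first: N_1(1 - 0.28·0.62) = 140 - 0.28·250.
So N_1* = 70/0.826 = 84.7, and then N_2* = 250 - 0.62·84.7 = 197.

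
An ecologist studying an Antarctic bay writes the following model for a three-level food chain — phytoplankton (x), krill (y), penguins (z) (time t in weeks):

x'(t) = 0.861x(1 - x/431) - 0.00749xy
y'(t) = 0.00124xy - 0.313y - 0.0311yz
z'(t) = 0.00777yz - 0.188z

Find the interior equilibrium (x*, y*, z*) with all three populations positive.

x* ≈ 340, y* ≈ 24.2, z* ≈ 3.5

From dz/dt = 0: 0.00777y* = 0.188, so y* = 24.2.
From dx/dt = 0: 0.861(1 - x*/431) = 0.00749·24.2, giving x* = 431·(1 - 0.21) = 340.
From dy/dt = 0: 0.00124·340 - 0.313 = 0.0311z*, so z* = 0.109/0.0311 = 3.5.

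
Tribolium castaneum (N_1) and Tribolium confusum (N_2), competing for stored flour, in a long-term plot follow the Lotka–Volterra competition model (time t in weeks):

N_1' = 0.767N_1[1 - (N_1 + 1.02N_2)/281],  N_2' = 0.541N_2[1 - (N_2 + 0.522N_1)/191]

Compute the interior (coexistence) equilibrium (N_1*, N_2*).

Setting both brackets to zero gives the nullclines N_1 + 1.02N_2 = 281 and 0.522N_1 + N_2 = 191.
Substituting N_2 = 191 - 0.522N_1 into the first: N_1(1 - 1.02·0.522) = 281 - 1.02·191.
So N_1* = 86.2/0.468 = 184, and then N_2* = 191 - 0.522·184 = 94.8.

N_1* ≈ 184, N_2* ≈ 94.8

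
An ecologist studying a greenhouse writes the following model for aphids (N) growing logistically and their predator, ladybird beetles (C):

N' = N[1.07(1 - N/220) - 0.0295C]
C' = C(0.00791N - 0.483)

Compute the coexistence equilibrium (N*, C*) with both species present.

N* ≈ 61.1, C* ≈ 26.2

From dC/dt = 0 with C > 0: 0.00791N* = 0.483, so N* = 61.1.
Substitute into dN/dt = 0: 1.07(1 - 61.1/220) = 0.0295C*.
The bracket is 0.722, giving C* = 0.773/0.0295 = 26.2.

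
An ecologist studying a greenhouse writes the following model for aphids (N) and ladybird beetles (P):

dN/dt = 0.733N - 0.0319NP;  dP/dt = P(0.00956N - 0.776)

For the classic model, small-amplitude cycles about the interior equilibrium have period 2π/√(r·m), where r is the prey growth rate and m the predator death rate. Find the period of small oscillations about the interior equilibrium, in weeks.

Here r = 0.733 and m = 0.776, so r·m = 0.569.
ω = √0.569 = 0.754 per week, hence T = 2π/ω ≈ 8.33 weeks.

T ≈ 8.33 weeks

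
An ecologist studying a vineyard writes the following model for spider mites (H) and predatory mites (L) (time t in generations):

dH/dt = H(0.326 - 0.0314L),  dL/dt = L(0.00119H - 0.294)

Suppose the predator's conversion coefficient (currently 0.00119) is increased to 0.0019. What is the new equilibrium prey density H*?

H* ≈ 155

At the interior fixed point, setting dL/dt = 0 with L > 0 fixes H* = (predator death rate)/(HL coefficient) — independent of the other coefficients.
With the change, H* = 0.294/0.0019 = 155; it falls from 247.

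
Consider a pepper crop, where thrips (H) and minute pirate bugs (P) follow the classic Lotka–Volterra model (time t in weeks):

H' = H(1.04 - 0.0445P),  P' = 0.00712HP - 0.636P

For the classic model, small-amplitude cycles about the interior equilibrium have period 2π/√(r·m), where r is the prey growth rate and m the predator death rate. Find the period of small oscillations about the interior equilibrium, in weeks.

Here r = 1.04 and m = 0.636, so r·m = 0.661.
ω = √0.661 = 0.813 per week, hence T = 2π/ω ≈ 7.73 weeks.

T ≈ 7.73 weeks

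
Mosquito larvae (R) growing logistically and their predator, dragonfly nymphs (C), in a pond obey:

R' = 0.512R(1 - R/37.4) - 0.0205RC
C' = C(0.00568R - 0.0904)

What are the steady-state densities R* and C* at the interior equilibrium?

R* ≈ 15.9, C* ≈ 14.3

From dC/dt = 0 with C > 0: 0.00568R* = 0.0904, so R* = 15.9.
Substitute into dR/dt = 0: 0.512(1 - 15.9/37.4) = 0.0205C*.
The bracket is 0.574, giving C* = 0.294/0.0205 = 14.3.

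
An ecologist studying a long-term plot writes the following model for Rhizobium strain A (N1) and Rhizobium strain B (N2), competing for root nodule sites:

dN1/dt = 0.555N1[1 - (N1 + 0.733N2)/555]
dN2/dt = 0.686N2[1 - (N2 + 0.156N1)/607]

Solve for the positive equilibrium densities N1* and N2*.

N1* ≈ 124, N2* ≈ 588

Setting both brackets to zero gives the nullclines N1 + 0.733N2 = 555 and 0.156N1 + N2 = 607.
Substituting N2 = 607 - 0.156N1 into the first: N1(1 - 0.733·0.156) = 555 - 0.733·607.
So N1* = 110/0.886 = 124, and then N2* = 607 - 0.156·124 = 588.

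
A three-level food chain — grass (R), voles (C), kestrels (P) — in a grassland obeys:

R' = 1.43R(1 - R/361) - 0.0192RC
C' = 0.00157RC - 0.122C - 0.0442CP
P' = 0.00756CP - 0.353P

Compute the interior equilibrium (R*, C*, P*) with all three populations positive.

R* ≈ 135, C* ≈ 46.7, P* ≈ 2.02

From dP/dt = 0: 0.00756C* = 0.353, so C* = 46.7.
From dR/dt = 0: 1.43(1 - R*/361) = 0.0192·46.7, giving R* = 361·(1 - 0.627) = 135.
From dC/dt = 0: 0.00157·135 - 0.122 = 0.0442P*, so P* = 0.0894/0.0442 = 2.02.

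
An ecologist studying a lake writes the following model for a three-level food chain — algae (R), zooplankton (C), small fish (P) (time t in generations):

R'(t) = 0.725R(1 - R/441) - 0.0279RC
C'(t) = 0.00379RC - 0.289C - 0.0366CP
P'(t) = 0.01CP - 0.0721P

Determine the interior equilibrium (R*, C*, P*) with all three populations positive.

R* ≈ 319, C* ≈ 7.21, P* ≈ 25.1

From dP/dt = 0: 0.01C* = 0.0721, so C* = 7.21.
From dR/dt = 0: 0.725(1 - R*/441) = 0.0279·7.21, giving R* = 441·(1 - 0.277) = 319.
From dC/dt = 0: 0.00379·319 - 0.289 = 0.0366P*, so P* = 0.919/0.0366 = 25.1.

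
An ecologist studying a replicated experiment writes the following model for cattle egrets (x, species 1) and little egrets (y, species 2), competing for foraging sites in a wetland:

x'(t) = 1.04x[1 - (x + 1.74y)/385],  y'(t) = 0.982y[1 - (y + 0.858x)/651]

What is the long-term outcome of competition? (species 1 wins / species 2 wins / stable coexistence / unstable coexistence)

Compare the nullcline intercepts: K1/α12 = 385/1.74 = 221 < K2 = 651; K2/α21 = 651/0.858 = 759 > K1 = 385.
Since the inequalities point opposite ways, species 2 can invade but species 1 cannot.

species 2 excludes species 1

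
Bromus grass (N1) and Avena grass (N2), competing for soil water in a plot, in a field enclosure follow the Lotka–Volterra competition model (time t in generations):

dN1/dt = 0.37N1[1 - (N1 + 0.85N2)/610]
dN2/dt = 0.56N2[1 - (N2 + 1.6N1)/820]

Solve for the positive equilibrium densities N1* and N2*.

Setting both brackets to zero gives the nullclines N1 + 0.85N2 = 610 and 1.6N1 + N2 = 820.
Substituting N2 = 820 - 1.6N1 into the first: N1(1 - 0.85·1.6) = 610 - 0.85·820.
So N1* = -87/-0.36 = 242, and then N2* = 820 - 1.6·242 = 433.

N1* ≈ 242, N2* ≈ 433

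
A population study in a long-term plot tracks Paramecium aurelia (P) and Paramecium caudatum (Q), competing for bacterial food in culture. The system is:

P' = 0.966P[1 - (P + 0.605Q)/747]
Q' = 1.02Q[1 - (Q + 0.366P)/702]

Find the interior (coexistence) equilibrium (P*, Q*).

P* ≈ 414, Q* ≈ 550

Setting both brackets to zero gives the nullclines P + 0.605Q = 747 and 0.366P + Q = 702.
Substituting Q = 702 - 0.366P into the first: P(1 - 0.605·0.366) = 747 - 0.605·702.
So P* = 322/0.779 = 414, and then Q* = 702 - 0.366·414 = 550.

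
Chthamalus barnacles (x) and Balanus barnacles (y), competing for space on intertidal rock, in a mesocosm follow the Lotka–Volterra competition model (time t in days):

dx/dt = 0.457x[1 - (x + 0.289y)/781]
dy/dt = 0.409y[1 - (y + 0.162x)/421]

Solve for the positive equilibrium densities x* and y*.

x* ≈ 692, y* ≈ 309

Setting both brackets to zero gives the nullclines x + 0.289y = 781 and 0.162x + y = 421.
Substituting y = 421 - 0.162x into the first: x(1 - 0.289·0.162) = 781 - 0.289·421.
So x* = 659/0.953 = 692, and then y* = 421 - 0.162·692 = 309.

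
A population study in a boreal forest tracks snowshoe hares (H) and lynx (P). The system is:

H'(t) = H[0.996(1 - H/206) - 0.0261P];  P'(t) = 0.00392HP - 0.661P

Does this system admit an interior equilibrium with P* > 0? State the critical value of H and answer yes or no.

The predator equation gives dP/dt > 0 only when H > 0.661/0.00392 = 169.
Without the predator, H → K = 206. Since 206 > 169, the predator can invade and persist.

Threshold H = 169; K > 169, so yes, the predator persists.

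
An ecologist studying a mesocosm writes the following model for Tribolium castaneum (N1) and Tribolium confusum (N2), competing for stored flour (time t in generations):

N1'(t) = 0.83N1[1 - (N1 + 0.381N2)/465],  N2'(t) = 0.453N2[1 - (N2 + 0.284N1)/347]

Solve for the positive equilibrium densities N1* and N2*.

N1* ≈ 373, N2* ≈ 241

Setting both brackets to zero gives the nullclines N1 + 0.381N2 = 465 and 0.284N1 + N2 = 347.
Substituting N2 = 347 - 0.284N1 into the first: N1(1 - 0.381·0.284) = 465 - 0.381·347.
So N1* = 333/0.892 = 373, and then N2* = 347 - 0.284·373 = 241.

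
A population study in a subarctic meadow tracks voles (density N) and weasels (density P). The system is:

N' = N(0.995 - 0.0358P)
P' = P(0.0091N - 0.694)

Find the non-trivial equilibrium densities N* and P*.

Set dP/dt = 0 with P > 0: 0.0091N - 0.694 = 0, so N* = 0.694/0.0091 = 76.3.
Set dN/dt = 0 with N > 0: 0.995 - 0.0358P = 0, so P* = 0.995/0.0358 = 27.8.

N* ≈ 76.3, P* ≈ 27.8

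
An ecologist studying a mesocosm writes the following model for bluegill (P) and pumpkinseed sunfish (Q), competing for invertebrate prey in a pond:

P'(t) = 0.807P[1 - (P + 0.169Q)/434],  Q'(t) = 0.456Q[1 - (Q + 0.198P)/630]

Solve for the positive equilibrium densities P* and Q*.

Setting both brackets to zero gives the nullclines P + 0.169Q = 434 and 0.198P + Q = 630.
Substituting Q = 630 - 0.198P into the first: P(1 - 0.169·0.198) = 434 - 0.169·630.
So P* = 328/0.967 = 339, and then Q* = 630 - 0.198·339 = 563.

P* ≈ 339, Q* ≈ 563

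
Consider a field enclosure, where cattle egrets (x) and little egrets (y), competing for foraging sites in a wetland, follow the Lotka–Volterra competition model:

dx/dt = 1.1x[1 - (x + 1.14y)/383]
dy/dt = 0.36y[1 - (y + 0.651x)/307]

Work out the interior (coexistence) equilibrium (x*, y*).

Setting both brackets to zero gives the nullclines x + 1.14y = 383 and 0.651x + y = 307.
Substituting y = 307 - 0.651x into the first: x(1 - 1.14·0.651) = 383 - 1.14·307.
So x* = 33/0.258 = 128, and then y* = 307 - 0.651·128 = 224.

x* ≈ 128, y* ≈ 224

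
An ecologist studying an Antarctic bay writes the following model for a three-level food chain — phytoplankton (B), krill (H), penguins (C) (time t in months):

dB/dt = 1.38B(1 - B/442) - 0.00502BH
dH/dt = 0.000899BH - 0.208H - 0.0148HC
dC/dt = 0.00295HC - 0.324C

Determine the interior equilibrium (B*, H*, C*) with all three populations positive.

From dC/dt = 0: 0.00295H* = 0.324, so H* = 110.
From dB/dt = 0: 1.38(1 - B*/442) = 0.00502·110, giving B* = 442·(1 - 0.4) = 265.
From dH/dt = 0: 0.000899·265 - 0.208 = 0.0148C*, so C* = 0.0306/0.0148 = 2.07.

B* ≈ 265, H* ≈ 110, C* ≈ 2.07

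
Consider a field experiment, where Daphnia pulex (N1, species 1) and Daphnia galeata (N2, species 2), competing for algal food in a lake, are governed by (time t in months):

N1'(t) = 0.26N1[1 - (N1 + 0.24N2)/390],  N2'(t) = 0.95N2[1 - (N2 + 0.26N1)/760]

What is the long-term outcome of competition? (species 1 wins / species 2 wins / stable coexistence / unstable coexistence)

stable coexistence

Compare the nullcline intercepts: K1/α12 = 390/0.24 = 1620 > K2 = 760; K2/α21 = 760/0.26 = 2920 > K1 = 390.
Since both inequalities hold, each species can invade when rare, so the interior equilibrium is stable.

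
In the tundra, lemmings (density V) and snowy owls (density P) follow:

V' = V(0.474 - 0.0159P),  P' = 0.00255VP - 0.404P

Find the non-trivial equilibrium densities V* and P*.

V* ≈ 158, P* ≈ 29.8

Set dP/dt = 0 with P > 0: 0.00255V - 0.404 = 0, so V* = 0.404/0.00255 = 158.
Set dV/dt = 0 with V > 0: 0.474 - 0.0159P = 0, so P* = 0.474/0.0159 = 29.8.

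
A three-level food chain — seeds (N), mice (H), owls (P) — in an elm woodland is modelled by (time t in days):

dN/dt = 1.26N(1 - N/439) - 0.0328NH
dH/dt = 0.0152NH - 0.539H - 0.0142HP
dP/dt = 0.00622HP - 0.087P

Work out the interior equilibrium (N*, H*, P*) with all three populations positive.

From dP/dt = 0: 0.00622H* = 0.087, so H* = 14.
From dN/dt = 0: 1.26(1 - N*/439) = 0.0328·14, giving N* = 439·(1 - 0.364) = 279.
From dH/dt = 0: 0.0152·279 - 0.539 = 0.0142P*, so P* = 3.7/0.0142 = 261.

N* ≈ 279, H* ≈ 14, P* ≈ 261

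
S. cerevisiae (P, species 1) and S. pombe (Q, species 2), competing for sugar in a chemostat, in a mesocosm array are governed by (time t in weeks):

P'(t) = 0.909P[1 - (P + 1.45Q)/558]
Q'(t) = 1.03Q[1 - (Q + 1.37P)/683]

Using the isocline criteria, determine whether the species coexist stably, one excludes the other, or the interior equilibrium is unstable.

unstable coexistence (outcome depends on initial conditions)

Compare the nullcline intercepts: K1/α12 = 558/1.45 = 385 < K2 = 683; K2/α21 = 683/1.37 = 499 < K1 = 558.
Since both are reversed, neither can invade when rare; the interior point is a saddle.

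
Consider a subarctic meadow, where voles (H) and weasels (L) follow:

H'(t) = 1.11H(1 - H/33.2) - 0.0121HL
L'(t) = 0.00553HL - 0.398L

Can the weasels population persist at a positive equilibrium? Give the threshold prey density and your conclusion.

The predator equation gives dL/dt > 0 only when H > 0.398/0.00553 = 72.
Without the predator, H → K = 33.2. Since 33.2 < 72, the predator cannot invade.

Threshold H = 72; K < 72, so no, the predator goes extinct.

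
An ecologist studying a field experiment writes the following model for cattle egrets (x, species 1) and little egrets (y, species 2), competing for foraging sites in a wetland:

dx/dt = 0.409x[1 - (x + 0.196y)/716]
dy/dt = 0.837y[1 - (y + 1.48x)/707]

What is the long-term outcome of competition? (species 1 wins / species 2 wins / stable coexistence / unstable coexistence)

species 1 excludes species 2

Compare the nullcline intercepts: K1/α12 = 716/0.196 = 3650 > K2 = 707; K2/α21 = 707/1.48 = 478 < K1 = 716.
Since the inequalities point opposite ways, species 1 can invade but species 2 cannot.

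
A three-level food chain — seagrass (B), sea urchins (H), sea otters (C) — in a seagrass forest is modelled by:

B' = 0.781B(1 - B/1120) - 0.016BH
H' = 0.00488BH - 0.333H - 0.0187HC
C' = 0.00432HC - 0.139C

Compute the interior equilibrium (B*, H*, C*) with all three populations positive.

B* ≈ 382, H* ≈ 32.2, C* ≈ 81.8

From dC/dt = 0: 0.00432H* = 0.139, so H* = 32.2.
From dB/dt = 0: 0.781(1 - B*/1120) = 0.016·32.2, giving B* = 1120·(1 - 0.659) = 382.
From dH/dt = 0: 0.00488·382 - 0.333 = 0.0187C*, so C* = 1.53/0.0187 = 81.8.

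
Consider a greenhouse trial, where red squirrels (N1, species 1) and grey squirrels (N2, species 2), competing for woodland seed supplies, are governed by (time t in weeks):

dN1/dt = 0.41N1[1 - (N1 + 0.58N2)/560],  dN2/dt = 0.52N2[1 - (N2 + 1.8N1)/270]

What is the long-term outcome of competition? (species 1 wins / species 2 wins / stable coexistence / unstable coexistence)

Compare the nullcline intercepts: K1/α12 = 560/0.58 = 966 > K2 = 270; K2/α21 = 270/1.8 = 150 < K1 = 560.
Since the inequalities point opposite ways, species 1 can invade but species 2 cannot.

species 1 excludes species 2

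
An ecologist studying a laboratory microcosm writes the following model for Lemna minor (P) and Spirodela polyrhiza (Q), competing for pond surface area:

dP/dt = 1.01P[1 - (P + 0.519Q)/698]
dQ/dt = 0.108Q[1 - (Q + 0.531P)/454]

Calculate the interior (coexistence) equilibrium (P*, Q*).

Setting both brackets to zero gives the nullclines P + 0.519Q = 698 and 0.531P + Q = 454.
Substituting Q = 454 - 0.531P into the first: P(1 - 0.519·0.531) = 698 - 0.519·454.
So P* = 462/0.724 = 638, and then Q* = 454 - 0.531·638 = 115.

P* ≈ 638, Q* ≈ 115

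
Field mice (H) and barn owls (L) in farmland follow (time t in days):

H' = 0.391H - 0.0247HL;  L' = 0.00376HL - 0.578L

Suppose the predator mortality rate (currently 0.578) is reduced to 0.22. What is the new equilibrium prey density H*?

At the interior fixed point, setting dL/dt = 0 with L > 0 fixes H* = (predator death rate)/(HL coefficient) — independent of the other coefficients.
With the change, H* = 0.22/0.00376 = 58.5; it falls from 154.

H* ≈ 58.5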